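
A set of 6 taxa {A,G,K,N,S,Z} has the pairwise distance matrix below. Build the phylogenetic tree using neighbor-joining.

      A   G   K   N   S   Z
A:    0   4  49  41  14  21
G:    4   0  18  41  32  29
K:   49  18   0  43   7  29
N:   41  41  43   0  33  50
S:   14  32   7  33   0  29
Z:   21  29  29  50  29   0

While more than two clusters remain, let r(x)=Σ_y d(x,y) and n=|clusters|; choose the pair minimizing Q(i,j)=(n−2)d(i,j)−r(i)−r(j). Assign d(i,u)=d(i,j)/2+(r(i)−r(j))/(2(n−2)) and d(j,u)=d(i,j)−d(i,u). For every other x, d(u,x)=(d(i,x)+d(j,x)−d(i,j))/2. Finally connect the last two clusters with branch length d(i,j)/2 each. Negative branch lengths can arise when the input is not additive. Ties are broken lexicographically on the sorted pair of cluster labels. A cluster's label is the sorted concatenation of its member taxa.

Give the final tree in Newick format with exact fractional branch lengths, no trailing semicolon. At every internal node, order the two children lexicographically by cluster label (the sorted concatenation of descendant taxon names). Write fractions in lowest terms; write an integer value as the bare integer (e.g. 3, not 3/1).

1. join A+G (d=4, Q=-237) ⇒ AG; edges |A|=21/8, |G|=11/8
  updated: d(AG,K)=63/2, d(AG,N)=39, d(AG,S)=21, d(AG,Z)=23
2. join K+S (d=7, Q=-359/2) ⇒ KS; edges |K|=83/12, |S|=1/12
  updated: d(AG,KS)=91/4, d(KS,N)=69/2, d(KS,Z)=51/2
3. join AG+Z (d=23, Q=-549/4) ⇒ AGZ; edges |AG|=129/16, |Z|=239/16
  updated: d(AGZ,KS)=101/8, d(AGZ,N)=33
4. join AGZ+KS (d=101/8, Q=-641/8) ⇒ AGKSZ; edges |AGZ|=89/16, |KS|=113/16
  updated: d(AGKSZ,N)=439/16
5. join AGKSZ+N (d=439/16) ⇒ AGKNSZ; edges |AGKSZ|=439/32, |N|=439/32
final tree: ((((A:21/8,G:11/8):129/16,Z:239/16):89/16,(K:83/12,S:1/12):113/16):439/32,N:439/32)
total length: 1185/16

((((A:21/8,G:11/8):129/16,Z:239/16):89/16,(K:83/12,S:1/12):113/16):439/32,N:439/32)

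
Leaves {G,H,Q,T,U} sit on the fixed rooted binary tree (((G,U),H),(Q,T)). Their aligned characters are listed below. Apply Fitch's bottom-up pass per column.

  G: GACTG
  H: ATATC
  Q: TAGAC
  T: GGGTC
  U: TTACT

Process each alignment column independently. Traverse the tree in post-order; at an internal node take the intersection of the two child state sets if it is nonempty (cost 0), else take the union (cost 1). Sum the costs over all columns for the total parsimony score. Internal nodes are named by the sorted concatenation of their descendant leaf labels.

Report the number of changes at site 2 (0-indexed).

[col 0] GU: children G:{G}, U:{T} ∪→ {G,T}; cost 1
[col 0] GHU: children GU:{G,T}, H:{A} ∪→ {A,G,T}; cost 1
[col 0] QT: children Q:{T}, T:{G} ∪→ {G,T}; cost 1
[col 0] GHQTU: children GHU:{A,G,T}, QT:{G,T} ∩→ {G,T}; cost 0
[col 1] GU: children G:{A}, U:{T} ∪→ {A,T}; cost 1
[col 1] GHU: children GU:{A,T}, H:{T} ∩→ {T}; cost 0
[col 1] QT: children Q:{A}, T:{G} ∪→ {A,G}; cost 1
[col 1] GHQTU: children GHU:{T}, QT:{A,G} ∪→ {A,G,T}; cost 1
[col 2] GU: children G:{C}, U:{A} ∪→ {A,C}; cost 1
[col 2] GHU: children GU:{A,C}, H:{A} ∩→ {A}; cost 0
[col 2] QT: children Q:{G}, T:{G} ∩→ {G}; cost 0
[col 2] GHQTU: children GHU:{A}, QT:{G} ∪→ {A,G}; cost 1
[col 3] GU: children G:{T}, U:{C} ∪→ {C,T}; cost 1
[col 3] GHU: children GU:{C,T}, H:{T} ∩→ {T}; cost 0
[col 3] QT: children Q:{A}, T:{T} ∪→ {A,T}; cost 1
[col 3] GHQTU: children GHU:{T}, QT:{A,T} ∩→ {T}; cost 0
[col 4] GU: children G:{G}, U:{T} ∪→ {G,T}; cost 1
[col 4] GHU: children GU:{G,T}, H:{C} ∪→ {C,G,T}; cost 1
[col 4] QT: children Q:{C}, T:{C} ∩→ {C}; cost 0
[col 4] GHQTU: children GHU:{C,G,T}, QT:{C} ∩→ {C}; cost 0
per-site changes: [3, 3, 2, 2, 2]; total = 12

2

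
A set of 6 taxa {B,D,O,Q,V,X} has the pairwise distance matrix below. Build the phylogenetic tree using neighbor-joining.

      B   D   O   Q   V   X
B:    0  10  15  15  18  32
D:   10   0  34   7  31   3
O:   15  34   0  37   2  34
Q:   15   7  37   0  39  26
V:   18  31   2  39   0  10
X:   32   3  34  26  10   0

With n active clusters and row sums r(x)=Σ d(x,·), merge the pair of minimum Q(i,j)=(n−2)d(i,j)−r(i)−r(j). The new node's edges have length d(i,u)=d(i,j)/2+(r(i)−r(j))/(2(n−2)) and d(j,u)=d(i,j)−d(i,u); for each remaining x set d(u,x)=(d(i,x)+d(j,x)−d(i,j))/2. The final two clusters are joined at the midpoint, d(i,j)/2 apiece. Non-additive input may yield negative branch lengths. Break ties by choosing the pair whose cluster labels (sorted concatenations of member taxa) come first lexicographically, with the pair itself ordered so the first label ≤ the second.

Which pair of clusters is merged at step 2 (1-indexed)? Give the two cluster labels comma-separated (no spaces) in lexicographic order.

1. join O+V (d=2, Q=-214) ⇒ OV; edges |O|=15/4, |V|=-7/4
  updated: d(B,OV)=31/2, d(D,OV)=63/2, d(OV,Q)=37, d(OV,X)=21
2. join B+OV (d=31/2, Q=-131) ⇒ BOV; edges |B|=7/3, |OV|=79/6
  updated: d(BOV,D)=13, d(BOV,Q)=73/4, d(BOV,X)=75/4
3. join BOV+Q (d=73/4, Q=-259/4) ⇒ BOQV; edges |BOV|=141/16, |Q|=151/16
  updated: d(BOQV,D)=7/8, d(BOQV,X)=53/4
4. join BOQV+D (d=7/8, Q=-137/8) ⇒ BDOQV; edges |BOQV|=89/16, |D|=-75/16
  updated: d(BDOQV,X)=123/16
5. join BDOQV+X (d=123/16) ⇒ BDOQVX; edges |BDOQV|=123/32, |X|=123/32
final tree: ((((B:7/3,(O:15/4,V:-7/4):79/6):141/16,Q:151/16):89/16,D:-75/16):123/32,X:123/32)
total length: 709/16

B,OV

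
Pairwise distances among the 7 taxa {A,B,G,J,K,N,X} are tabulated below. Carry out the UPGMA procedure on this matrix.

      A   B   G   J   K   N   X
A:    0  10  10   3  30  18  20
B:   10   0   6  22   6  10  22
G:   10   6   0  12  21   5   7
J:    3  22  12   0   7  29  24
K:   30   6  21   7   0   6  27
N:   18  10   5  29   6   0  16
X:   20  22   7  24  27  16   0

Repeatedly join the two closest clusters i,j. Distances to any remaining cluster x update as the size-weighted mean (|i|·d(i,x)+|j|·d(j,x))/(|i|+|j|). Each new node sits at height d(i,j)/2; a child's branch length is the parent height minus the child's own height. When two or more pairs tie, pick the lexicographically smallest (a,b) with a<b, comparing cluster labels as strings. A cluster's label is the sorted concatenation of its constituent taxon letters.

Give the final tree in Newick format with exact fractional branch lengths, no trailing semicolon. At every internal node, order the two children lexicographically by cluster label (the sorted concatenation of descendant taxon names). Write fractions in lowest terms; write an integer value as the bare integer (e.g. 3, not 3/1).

iteration 1: select A,J (d=3); attach at lengths (3/2, 3/2); label the merged cluster AJ
  updated: d(AJ,B)=16, d(AJ,G)=11, d(AJ,K)=37/2, d(AJ,N)=47/2, d(AJ,X)=22
iteration 2: select G,N (d=5); attach at lengths (5/2, 5/2); label the merged cluster GN
  updated: d(AJ,GN)=69/4, d(B,GN)=8, d(GN,K)=27/2, d(GN,X)=23/2
iteration 3: select B,K (d=6); attach at lengths (3, 3); label the merged cluster BK
  updated: d(AJ,BK)=69/4, d(BK,GN)=43/4, d(BK,X)=49/2
iteration 4: select BK,GN (d=43/4); attach at lengths (19/8, 23/8); label the merged cluster BGKN
  updated: d(AJ,BGKN)=69/4, d(BGKN,X)=18
iteration 5: select AJ,BGKN (d=69/4); attach at lengths (57/8, 13/4); label the merged cluster ABGJKN
  updated: d(ABGJKN,X)=58/3
iteration 6: select ABGJKN,X (d=58/3); attach at lengths (25/24, 29/3); label the merged cluster ABGJKNX
final tree: (((A:3/2,J:3/2):57/8,((B:3,K:3):19/8,(G:5/2,N:5/2):23/8):13/4):25/24,X:29/3)
total length: 121/3

(((A:3/2,J:3/2):57/8,((B:3,K:3):19/8,(G:5/2,N:5/2):23/8):13/4):25/24,X:29/3)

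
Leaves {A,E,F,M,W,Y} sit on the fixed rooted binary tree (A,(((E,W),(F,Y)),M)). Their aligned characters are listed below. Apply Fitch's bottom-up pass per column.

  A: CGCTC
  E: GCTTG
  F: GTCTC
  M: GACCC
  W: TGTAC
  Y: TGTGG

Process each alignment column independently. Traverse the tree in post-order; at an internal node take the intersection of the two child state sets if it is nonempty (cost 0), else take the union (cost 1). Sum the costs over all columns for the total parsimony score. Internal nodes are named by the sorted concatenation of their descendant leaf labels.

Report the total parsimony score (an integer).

13

[col 0] EW: children E:{G}, W:{T} ∪→ {G,T}; cost 1
[col 0] FY: children F:{G}, Y:{T} ∪→ {G,T}; cost 1
[col 0] EFWY: children EW:{G,T}, FY:{G,T} ∩→ {G,T}; cost 0
[col 0] EFMWY: children EFWY:{G,T}, M:{G} ∩→ {G}; cost 0
[col 0] AEFMWY: children A:{C}, EFMWY:{G} ∪→ {C,G}; cost 1
[col 1] EW: children E:{C}, W:{G} ∪→ {C,G}; cost 1
[col 1] FY: children F:{T}, Y:{G} ∪→ {G,T}; cost 1
[col 1] EFWY: children EW:{C,G}, FY:{G,T} ∩→ {G}; cost 0
[col 1] EFMWY: children EFWY:{G}, M:{A} ∪→ {A,G}; cost 1
[col 1] AEFMWY: children A:{G}, EFMWY:{A,G} ∩→ {G}; cost 0
[col 2] EW: children E:{T}, W:{T} ∩→ {T}; cost 0
[col 2] FY: children F:{C}, Y:{T} ∪→ {C,T}; cost 1
[col 2] EFWY: children EW:{T}, FY:{C,T} ∩→ {T}; cost 0
[col 2] EFMWY: children EFWY:{T}, M:{C} ∪→ {C,T}; cost 1
[col 2] AEFMWY: children A:{C}, EFMWY:{C,T} ∩→ {C}; cost 0
[col 3] EW: children E:{T}, W:{A} ∪→ {A,T}; cost 1
[col 3] FY: children F:{T}, Y:{G} ∪→ {G,T}; cost 1
[col 3] EFWY: children EW:{A,T}, FY:{G,T} ∩→ {T}; cost 0
[col 3] EFMWY: children EFWY:{T}, M:{C} ∪→ {C,T}; cost 1
[col 3] AEFMWY: children A:{T}, EFMWY:{C,T} ∩→ {T}; cost 0
[col 4] EW: children E:{G}, W:{C} ∪→ {C,G}; cost 1
[col 4] FY: children F:{C}, Y:{G} ∪→ {C,G}; cost 1
[col 4] EFWY: children EW:{C,G}, FY:{C,G} ∩→ {C,G}; cost 0
[col 4] EFMWY: children EFWY:{C,G}, M:{C} ∩→ {C}; cost 0
[col 4] AEFMWY: children A:{C}, EFMWY:{C} ∩→ {C}; cost 0
per-site changes: [3, 3, 2, 3, 2]; total = 13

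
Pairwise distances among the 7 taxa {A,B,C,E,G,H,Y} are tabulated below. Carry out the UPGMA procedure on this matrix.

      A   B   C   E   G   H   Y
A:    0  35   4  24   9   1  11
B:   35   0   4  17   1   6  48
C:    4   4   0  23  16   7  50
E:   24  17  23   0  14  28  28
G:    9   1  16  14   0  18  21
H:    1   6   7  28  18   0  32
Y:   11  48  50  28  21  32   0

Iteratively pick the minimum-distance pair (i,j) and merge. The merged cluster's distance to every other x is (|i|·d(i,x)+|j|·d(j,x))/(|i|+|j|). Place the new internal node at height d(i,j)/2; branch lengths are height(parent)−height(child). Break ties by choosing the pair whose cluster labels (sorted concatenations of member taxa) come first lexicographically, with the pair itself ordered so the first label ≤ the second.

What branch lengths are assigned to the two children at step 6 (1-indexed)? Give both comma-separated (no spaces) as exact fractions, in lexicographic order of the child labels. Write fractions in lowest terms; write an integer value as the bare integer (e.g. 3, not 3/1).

157/30,95/6

iteration 1: select A,H (d=1); attach at lengths (1/2, 1/2); label the merged cluster AH
  updated: d(AH,B)=41/2, d(AH,C)=11/2, d(AH,E)=26, d(AH,G)=27/2, d(AH,Y)=43/2
iteration 2: select B,G (d=1); attach at lengths (1/2, 1/2); label the merged cluster BG
  updated: d(AH,BG)=17, d(BG,C)=10, d(BG,E)=31/2, d(BG,Y)=69/2
iteration 3: select AH,C (d=11/2); attach at lengths (9/4, 11/4); label the merged cluster ACH
  updated: d(ACH,BG)=44/3, d(ACH,E)=25, d(ACH,Y)=31
iteration 4: select ACH,BG (d=44/3); attach at lengths (55/12, 41/6); label the merged cluster ABCGH
  updated: d(ABCGH,E)=106/5, d(ABCGH,Y)=162/5
iteration 5: select ABCGH,E (d=106/5); attach at lengths (49/15, 53/5); label the merged cluster ABCEGH
  updated: d(ABCEGH,Y)=95/3
iteration 6: select ABCEGH,Y (d=95/3); attach at lengths (157/30, 95/6); label the merged cluster ABCEGHY
final tree: (((((A:1/2,H:1/2):9/4,C:11/4):55/12,(B:1/2,G:1/2):41/6):49/15,E:53/5):157/30,Y:95/6)
total length: 1067/20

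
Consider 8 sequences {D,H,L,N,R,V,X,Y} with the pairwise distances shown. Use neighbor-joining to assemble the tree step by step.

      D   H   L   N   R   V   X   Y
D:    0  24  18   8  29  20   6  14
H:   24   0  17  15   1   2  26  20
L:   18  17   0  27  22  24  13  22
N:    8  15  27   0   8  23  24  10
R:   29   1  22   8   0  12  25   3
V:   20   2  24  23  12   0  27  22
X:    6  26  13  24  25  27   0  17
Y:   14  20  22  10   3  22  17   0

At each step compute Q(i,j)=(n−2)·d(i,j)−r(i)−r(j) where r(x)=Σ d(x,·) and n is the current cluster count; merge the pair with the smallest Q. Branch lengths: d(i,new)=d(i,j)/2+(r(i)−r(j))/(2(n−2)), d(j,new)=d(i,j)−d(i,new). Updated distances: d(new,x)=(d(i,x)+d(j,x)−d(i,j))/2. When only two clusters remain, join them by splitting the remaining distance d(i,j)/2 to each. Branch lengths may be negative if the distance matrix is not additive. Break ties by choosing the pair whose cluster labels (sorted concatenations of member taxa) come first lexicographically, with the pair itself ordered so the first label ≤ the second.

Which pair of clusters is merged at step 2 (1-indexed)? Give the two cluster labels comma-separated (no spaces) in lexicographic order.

1. join H+V (d=2, Q=-223) ⇒ HV; edges |H|=-13/12, |V|=37/12
  updated: d(D,HV)=21, d(HV,L)=39/2, d(HV,N)=18, d(HV,R)=11/2, d(HV,X)=51/2, d(HV,Y)=20
2. join D+X (d=6, Q=-353/2) ⇒ DX; edges |D|=31/20, |X|=89/20
  updated: d(DX,HV)=81/4, d(DX,L)=25/2, d(DX,N)=13, d(DX,R)=24, d(DX,Y)=25/2
3. join DX+L (d=25/2, Q=-541/4) ⇒ DLX; edges |DX|=117/32, |L|=283/32
  updated: d(DLX,HV)=109/8, d(DLX,N)=55/4, d(DLX,R)=67/4, d(DLX,Y)=11
4. join HV+R (d=11/2, Q=-591/8) ⇒ HRV; edges |HV|=323/48, |R|=-59/48
  updated: d(DLX,HRV)=199/16, d(HRV,N)=41/4, d(HRV,Y)=35/4
5. join DLX+Y (d=11, Q=-719/16) ⇒ DLXY; edges |DLX|=471/64, |Y|=233/64
  updated: d(DLXY,HRV)=163/32, d(DLXY,N)=51/8
6. join DLXY+HRV (d=163/32, Q=-695/32) ⇒ DHLRVXY; edges |DLXY|=39/64, |HRV|=287/64
  updated: d(DHLRVXY,N)=369/64
7. join DHLRVXY+N (d=369/64) ⇒ DHLNRVXY; edges |DHLRVXY|=369/128, |N|=369/128
final tree: (((((D:31/20,X:89/20):117/32,L:283/32):471/64,Y:233/64):39/64,((H:-13/12,V:37/12):323/48,R:-59/48):287/64):369/128,N:369/128)
total length: 3063/64

D,X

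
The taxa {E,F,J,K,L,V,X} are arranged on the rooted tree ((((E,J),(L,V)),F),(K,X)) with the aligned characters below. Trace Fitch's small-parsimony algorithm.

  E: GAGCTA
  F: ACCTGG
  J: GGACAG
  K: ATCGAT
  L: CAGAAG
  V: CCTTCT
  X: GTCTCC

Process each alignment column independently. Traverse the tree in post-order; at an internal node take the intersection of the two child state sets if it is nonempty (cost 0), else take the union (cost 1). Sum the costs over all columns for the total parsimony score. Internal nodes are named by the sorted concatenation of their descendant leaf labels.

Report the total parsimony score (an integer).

21

[col 0] EJ: children E:{G}, J:{G} ∩→ {G}; cost 0
[col 0] LV: children L:{C}, V:{C} ∩→ {C}; cost 0
[col 0] EJLV: children EJ:{G}, LV:{C} ∪→ {C,G}; cost 1
[col 0] EFJLV: children EJLV:{C,G}, F:{A} ∪→ {A,C,G}; cost 1
[col 0] KX: children K:{A}, X:{G} ∪→ {A,G}; cost 1
[col 0] EFJKLVX: children EFJLV:{A,C,G}, KX:{A,G} ∩→ {A,G}; cost 0
[col 1] EJ: children E:{A}, J:{G} ∪→ {A,G}; cost 1
[col 1] LV: children L:{A}, V:{C} ∪→ {A,C}; cost 1
[col 1] EJLV: children EJ:{A,G}, LV:{A,C} ∩→ {A}; cost 0
[col 1] EFJLV: children EJLV:{A}, F:{C} ∪→ {A,C}; cost 1
[col 1] KX: children K:{T}, X:{T} ∩→ {T}; cost 0
[col 1] EFJKLVX: children EFJLV:{A,C}, KX:{T} ∪→ {A,C,T}; cost 1
[col 2] EJ: children E:{G}, J:{A} ∪→ {A,G}; cost 1
[col 2] LV: children L:{G}, V:{T} ∪→ {G,T}; cost 1
[col 2] EJLV: children EJ:{A,G}, LV:{G,T} ∩→ {G}; cost 0
[col 2] EFJLV: children EJLV:{G}, F:{C} ∪→ {C,G}; cost 1
[col 2] KX: children K:{C}, X:{C} ∩→ {C}; cost 0
[col 2] EFJKLVX: children EFJLV:{C,G}, KX:{C} ∩→ {C}; cost 0
[col 3] EJ: children E:{C}, J:{C} ∩→ {C}; cost 0
[col 3] LV: children L:{A}, V:{T} ∪→ {A,T}; cost 1
[col 3] EJLV: children EJ:{C}, LV:{A,T} ∪→ {A,C,T}; cost 1
[col 3] EFJLV: children EJLV:{A,C,T}, F:{T} ∩→ {T}; cost 0
[col 3] KX: children K:{G}, X:{T} ∪→ {G,T}; cost 1
[col 3] EFJKLVX: children EFJLV:{T}, KX:{G,T} ∩→ {T}; cost 0
[col 4] EJ: children E:{T}, J:{A} ∪→ {A,T}; cost 1
[col 4] LV: children L:{A}, V:{C} ∪→ {A,C}; cost 1
[col 4] EJLV: children EJ:{A,T}, LV:{A,C} ∩→ {A}; cost 0
[col 4] EFJLV: children EJLV:{A}, F:{G} ∪→ {A,G}; cost 1
[col 4] KX: children K:{A}, X:{C} ∪→ {A,C}; cost 1
[col 4] EFJKLVX: children EFJLV:{A,G}, KX:{A,C} ∩→ {A}; cost 0
[col 5] EJ: children E:{A}, J:{G} ∪→ {A,G}; cost 1
[col 5] LV: children L:{G}, V:{T} ∪→ {G,T}; cost 1
[col 5] EJLV: children EJ:{A,G}, LV:{G,T} ∩→ {G}; cost 0
[col 5] EFJLV: children EJLV:{G}, F:{G} ∩→ {G}; cost 0
[col 5] KX: children K:{T}, X:{C} ∪→ {C,T}; cost 1
[col 5] EFJKLVX: children EFJLV:{G}, KX:{C,T} ∪→ {C,G,T}; cost 1
per-site changes: [3, 4, 3, 3, 4, 4]; total = 21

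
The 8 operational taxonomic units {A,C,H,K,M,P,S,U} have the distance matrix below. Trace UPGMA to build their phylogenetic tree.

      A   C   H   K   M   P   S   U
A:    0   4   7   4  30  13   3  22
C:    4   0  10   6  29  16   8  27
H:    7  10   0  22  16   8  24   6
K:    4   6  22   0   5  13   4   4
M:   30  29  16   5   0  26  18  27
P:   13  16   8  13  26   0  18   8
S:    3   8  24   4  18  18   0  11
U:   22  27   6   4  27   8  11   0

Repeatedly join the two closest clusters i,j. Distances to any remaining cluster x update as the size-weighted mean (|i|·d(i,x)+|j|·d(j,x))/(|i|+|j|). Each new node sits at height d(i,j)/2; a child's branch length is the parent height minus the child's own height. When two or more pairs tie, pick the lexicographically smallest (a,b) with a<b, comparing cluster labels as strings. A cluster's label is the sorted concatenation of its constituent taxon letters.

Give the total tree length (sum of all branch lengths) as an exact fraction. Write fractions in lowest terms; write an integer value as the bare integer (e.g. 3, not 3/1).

7201/168

iteration 1: select A,S (d=3); attach at lengths (3/2, 3/2); label the merged cluster AS
  updated: d(AS,C)=6, d(AS,H)=31/2, d(AS,K)=4, d(AS,M)=24, d(AS,P)=31/2, d(AS,U)=33/2
iteration 2: select AS,K (d=4); attach at lengths (1/2, 2); label the merged cluster AKS
  updated: d(AKS,C)=6, d(AKS,H)=53/3, d(AKS,M)=53/3, d(AKS,P)=44/3, d(AKS,U)=37/3
iteration 3: select AKS,C (d=6); attach at lengths (1, 3); label the merged cluster ACKS
  updated: d(ACKS,H)=63/4, d(ACKS,M)=41/2, d(ACKS,P)=15, d(ACKS,U)=16
iteration 4: select H,U (d=6); attach at lengths (3, 3); label the merged cluster HU
  updated: d(ACKS,HU)=127/8, d(HU,M)=43/2, d(HU,P)=8
iteration 5: select HU,P (d=8); attach at lengths (1, 4); label the merged cluster HPU
  updated: d(ACKS,HPU)=187/12, d(HPU,M)=23
iteration 6: select ACKS,HPU (d=187/12); attach at lengths (115/24, 91/24); label the merged cluster ACHKPSU
  updated: d(ACHKPSU,M)=151/7
iteration 7: select ACHKPSU,M (d=151/7); attach at lengths (503/168, 151/14); label the merged cluster ACHKMPSU
final tree: (((((A:3/2,S:3/2):1/2,K:2):1,C:3):115/24,((H:3,U:3):1,P:4):91/24):503/168,M:151/14)
total length: 7201/168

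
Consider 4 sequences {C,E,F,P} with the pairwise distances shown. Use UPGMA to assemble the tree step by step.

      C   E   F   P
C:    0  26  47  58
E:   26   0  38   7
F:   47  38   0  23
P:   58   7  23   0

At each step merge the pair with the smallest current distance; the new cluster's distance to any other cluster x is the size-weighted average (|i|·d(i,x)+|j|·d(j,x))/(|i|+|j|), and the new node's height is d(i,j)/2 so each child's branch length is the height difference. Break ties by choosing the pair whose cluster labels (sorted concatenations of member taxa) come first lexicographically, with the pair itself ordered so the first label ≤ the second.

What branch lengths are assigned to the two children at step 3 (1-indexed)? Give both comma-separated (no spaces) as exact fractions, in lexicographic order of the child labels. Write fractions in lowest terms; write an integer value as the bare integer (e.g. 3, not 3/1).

step 1: merge (E,P) at d=7; branch lengths E→7/2, P→7/2; new cluster EP
  updated: d(C,EP)=42, d(EP,F)=61/2
step 2: merge (EP,F) at d=61/2; branch lengths EP→47/4, F→61/4; new cluster EFP
  updated: d(C,EFP)=131/3
step 3: merge (C,EFP) at d=131/3; branch lengths C→131/6, EFP→79/12; new cluster CEFP
final tree: (C:131/6,((E:7/2,P:7/2):47/4,F:61/4):79/12)
total length: 749/12

131/6,79/12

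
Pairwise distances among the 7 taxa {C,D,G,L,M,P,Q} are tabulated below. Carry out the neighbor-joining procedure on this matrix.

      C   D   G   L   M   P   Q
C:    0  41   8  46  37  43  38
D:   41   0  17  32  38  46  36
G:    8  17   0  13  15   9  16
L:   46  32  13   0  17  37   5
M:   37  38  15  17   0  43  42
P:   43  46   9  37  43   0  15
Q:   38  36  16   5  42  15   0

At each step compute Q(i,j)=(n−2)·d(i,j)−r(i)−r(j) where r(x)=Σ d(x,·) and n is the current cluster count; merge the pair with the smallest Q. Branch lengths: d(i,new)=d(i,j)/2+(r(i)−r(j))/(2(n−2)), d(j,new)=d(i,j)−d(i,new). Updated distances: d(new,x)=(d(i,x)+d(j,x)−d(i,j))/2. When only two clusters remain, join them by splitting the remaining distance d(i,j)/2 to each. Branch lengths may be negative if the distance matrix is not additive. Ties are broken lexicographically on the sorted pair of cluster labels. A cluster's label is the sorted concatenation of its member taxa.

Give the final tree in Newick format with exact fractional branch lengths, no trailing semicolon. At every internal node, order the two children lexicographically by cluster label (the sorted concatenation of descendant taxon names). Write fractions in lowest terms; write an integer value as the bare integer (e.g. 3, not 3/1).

((((C:403/24,G:-211/24):17/4,((L:23/10,Q:27/10):63/8,P:125/8):47/8):1/4,D:331/16):277/32,M:277/32)

1. join L+Q (d=5, Q=-277) ⇒ LQ; edges |L|=23/10, |Q|=27/10
  updated: d(C,LQ)=79/2, d(D,LQ)=63/2, d(G,LQ)=12, d(LQ,M)=27, d(LQ,P)=47/2
2. join LQ+P (d=47/2, Q=-204) ⇒ LPQ; edges |LQ|=63/8, |P|=125/8
  updated: d(C,LPQ)=59/2, d(D,LPQ)=27, d(G,LPQ)=-5/4, d(LPQ,M)=93/4
3. join C+G (d=8, Q=-521/4) ⇒ CG; edges |C|=403/24, |G|=-211/24
  updated: d(CG,D)=25, d(CG,LPQ)=81/8, d(CG,M)=22
4. join CG+LPQ (d=81/8, Q=-389/4) ⇒ CGLPQ; edges |CG|=17/4, |LPQ|=47/8
  updated: d(CGLPQ,D)=335/16, d(CGLPQ,M)=281/16
5. join CGLPQ+D (d=335/16, Q=-153/2) ⇒ CDGLPQ; edges |CGLPQ|=1/4, |D|=331/16
  updated: d(CDGLPQ,M)=277/16
6. join CDGLPQ+M (d=277/16) ⇒ CDGLMPQ; edges |CDGLPQ|=277/32, |M|=277/32
final tree: ((((C:403/24,G:-211/24):17/4,((L:23/10,Q:27/10):63/8,P:125/8):47/8):1/4,D:331/16):277/32,M:277/32)
total length: 679/8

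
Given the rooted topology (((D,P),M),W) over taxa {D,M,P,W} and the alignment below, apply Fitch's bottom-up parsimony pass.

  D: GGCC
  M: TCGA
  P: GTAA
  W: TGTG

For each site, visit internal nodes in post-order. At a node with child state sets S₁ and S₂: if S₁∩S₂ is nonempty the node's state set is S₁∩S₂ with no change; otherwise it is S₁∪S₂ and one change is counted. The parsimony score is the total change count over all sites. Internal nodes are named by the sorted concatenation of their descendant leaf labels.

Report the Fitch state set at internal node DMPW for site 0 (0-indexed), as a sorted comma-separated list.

T

[col 0] DP: children D:{G}, P:{G} ∩→ {G}; cost 0
[col 0] DMP: children DP:{G}, M:{T} ∪→ {G,T}; cost 1
[col 0] DMPW: children DMP:{G,T}, W:{T} ∩→ {T}; cost 0
[col 1] DP: children D:{G}, P:{T} ∪→ {G,T}; cost 1
[col 1] DMP: children DP:{G,T}, M:{C} ∪→ {C,G,T}; cost 1
[col 1] DMPW: children DMP:{C,G,T}, W:{G} ∩→ {G}; cost 0
[col 2] DP: children D:{C}, P:{A} ∪→ {A,C}; cost 1
[col 2] DMP: children DP:{A,C}, M:{G} ∪→ {A,C,G}; cost 1
[col 2] DMPW: children DMP:{A,C,G}, W:{T} ∪→ {A,C,G,T}; cost 1
[col 3] DP: children D:{C}, P:{A} ∪→ {A,C}; cost 1
[col 3] DMP: children DP:{A,C}, M:{A} ∩→ {A}; cost 0
[col 3] DMPW: children DMP:{A}, W:{G} ∪→ {A,G}; cost 1
per-site changes: [1, 2, 3, 2]; total = 8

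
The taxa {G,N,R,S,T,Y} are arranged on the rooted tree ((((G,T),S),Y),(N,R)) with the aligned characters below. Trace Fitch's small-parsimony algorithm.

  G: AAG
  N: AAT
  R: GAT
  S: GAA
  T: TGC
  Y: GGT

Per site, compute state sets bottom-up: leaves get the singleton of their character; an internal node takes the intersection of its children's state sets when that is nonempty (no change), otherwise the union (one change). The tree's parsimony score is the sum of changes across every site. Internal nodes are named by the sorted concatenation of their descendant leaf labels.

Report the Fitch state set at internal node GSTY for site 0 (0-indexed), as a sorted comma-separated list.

GT@0: {A} ∪ {T} = {A,T} (union, +1)
GST@0: {A,T} ∪ {G} = {A,G,T} (union, +1)
GSTY@0: {A,G,T} ∩ {G} = {G} (intersection, +0)
NR@0: {A} ∪ {G} = {A,G} (union, +1)
GNRSTY@0: {G} ∩ {A,G} = {G} (intersection, +0)
GT@1: {A} ∪ {G} = {A,G} (union, +1)
GST@1: {A,G} ∩ {A} = {A} (intersection, +0)
GSTY@1: {A} ∪ {G} = {A,G} (union, +1)
NR@1: {A} ∩ {A} = {A} (intersection, +0)
GNRSTY@1: {A,G} ∩ {A} = {A} (intersection, +0)
GT@2: {G} ∪ {C} = {C,G} (union, +1)
GST@2: {C,G} ∪ {A} = {A,C,G} (union, +1)
GSTY@2: {A,C,G} ∪ {T} = {A,C,G,T} (union, +1)
NR@2: {T} ∩ {T} = {T} (intersection, +0)
GNRSTY@2: {A,C,G,T} ∩ {T} = {T} (intersection, +0)
per-site changes: [3, 2, 3]; total = 8

G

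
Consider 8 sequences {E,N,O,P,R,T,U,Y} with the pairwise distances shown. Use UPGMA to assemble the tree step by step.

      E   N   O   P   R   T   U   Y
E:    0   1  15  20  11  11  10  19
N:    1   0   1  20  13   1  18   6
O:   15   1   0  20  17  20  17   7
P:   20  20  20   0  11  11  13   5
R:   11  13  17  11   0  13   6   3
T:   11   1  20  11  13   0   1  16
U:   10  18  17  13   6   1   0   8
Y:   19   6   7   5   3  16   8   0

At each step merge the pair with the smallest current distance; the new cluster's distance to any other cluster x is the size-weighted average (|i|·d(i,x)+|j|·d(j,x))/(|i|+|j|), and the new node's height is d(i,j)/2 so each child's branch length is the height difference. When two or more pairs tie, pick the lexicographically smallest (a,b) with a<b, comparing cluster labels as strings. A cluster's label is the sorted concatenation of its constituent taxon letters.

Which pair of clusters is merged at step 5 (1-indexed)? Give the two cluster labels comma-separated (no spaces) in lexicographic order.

step 1: merge (E,N) at d=1; branch lengths E→1/2, N→1/2; new cluster EN
  updated: d(EN,O)=8, d(EN,P)=20, d(EN,R)=12, d(EN,T)=6, d(EN,U)=14, d(EN,Y)=25/2
step 2: merge (T,U) at d=1; branch lengths T→1/2, U→1/2; new cluster TU
  updated: d(EN,TU)=10, d(O,TU)=37/2, d(P,TU)=12, d(R,TU)=19/2, d(TU,Y)=12
step 3: merge (R,Y) at d=3; branch lengths R→3/2, Y→3/2; new cluster RY
  updated: d(EN,RY)=49/4, d(O,RY)=12, d(P,RY)=8, d(RY,TU)=43/4
step 4: merge (EN,O) at d=8; branch lengths EN→7/2, O→4; new cluster ENO
  updated: d(ENO,P)=20, d(ENO,RY)=73/6, d(ENO,TU)=77/6
step 5: merge (P,RY) at d=8; branch lengths P→4, RY→5/2; new cluster PRY
  updated: d(ENO,PRY)=133/9, d(PRY,TU)=67/6
step 6: merge (PRY,TU) at d=67/6; branch lengths PRY→19/12, TU→61/12; new cluster PRTUY
  updated: d(ENO,PRTUY)=14
step 7: merge (ENO,PRTUY) at d=14; branch lengths ENO→3, PRTUY→17/12; new cluster ENOPRTUY
final tree: (((E:1/2,N:1/2):7/2,O:4):3,((P:4,(R:3/2,Y:3/2):5/2):19/12,(T:1/2,U:1/2):61/12):17/12)
total length: 361/12

P,RY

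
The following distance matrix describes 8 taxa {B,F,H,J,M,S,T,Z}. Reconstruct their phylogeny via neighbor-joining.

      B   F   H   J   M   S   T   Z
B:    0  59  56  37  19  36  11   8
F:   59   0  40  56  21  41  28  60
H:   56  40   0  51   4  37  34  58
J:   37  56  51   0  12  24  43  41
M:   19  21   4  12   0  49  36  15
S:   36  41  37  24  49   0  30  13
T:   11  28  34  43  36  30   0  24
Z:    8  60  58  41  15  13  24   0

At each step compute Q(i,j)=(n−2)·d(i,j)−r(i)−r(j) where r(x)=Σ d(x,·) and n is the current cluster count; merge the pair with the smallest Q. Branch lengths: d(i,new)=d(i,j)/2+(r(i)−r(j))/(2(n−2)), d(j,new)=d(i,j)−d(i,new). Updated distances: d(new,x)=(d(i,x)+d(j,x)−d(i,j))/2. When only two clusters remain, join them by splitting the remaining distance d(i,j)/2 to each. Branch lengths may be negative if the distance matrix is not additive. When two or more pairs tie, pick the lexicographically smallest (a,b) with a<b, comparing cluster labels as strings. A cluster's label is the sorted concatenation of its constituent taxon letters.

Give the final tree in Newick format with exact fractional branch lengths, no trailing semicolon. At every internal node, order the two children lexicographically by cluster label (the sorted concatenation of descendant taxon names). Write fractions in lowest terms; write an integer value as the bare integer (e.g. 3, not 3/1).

iteration 1: select H,M (d=4, Q=-412); attach at lengths (37/3, -25/3); label the merged cluster HM
  updated: d(B,HM)=71/2, d(F,HM)=57/2, d(HM,J)=59/2, d(HM,S)=41, d(HM,T)=33, d(HM,Z)=69/2
iteration 2: select F,HM (d=57/2, Q=-332); attach at lengths (213/10, 36/5); label the merged cluster FHM
  updated: d(B,FHM)=33, d(FHM,J)=57/2, d(FHM,S)=107/4, d(FHM,T)=65/4, d(FHM,Z)=33
iteration 3: select B,Z (d=8, Q=-212); attach at lengths (19/4, 13/4); label the merged cluster BZ
  updated: d(BZ,FHM)=29, d(BZ,J)=35, d(BZ,S)=41/2, d(BZ,T)=27/2
iteration 4: select BZ,T (d=27/2, Q=-641/4); attach at lengths (143/24, 181/24); label the merged cluster BTZ
  updated: d(BTZ,FHM)=127/8, d(BTZ,J)=129/4, d(BTZ,S)=37/2
iteration 5: select BTZ,FHM (d=127/8, Q=-106); attach at lengths (109/16, 145/16); label the merged cluster BFHMTZ
  updated: d(BFHMTZ,J)=359/16, d(BFHMTZ,S)=235/16
iteration 6: select BFHMTZ,J (d=359/16, Q=-489/8); attach at lengths (105/16, 127/8); label the merged cluster BFHJMTZ
  updated: d(BFHJMTZ,S)=65/8
iteration 7: select BFHJMTZ,S (d=65/8); attach at lengths (65/16, 65/16); label the merged cluster BFHJMSTZ
final tree: (((((B:19/4,Z:13/4):143/24,T:181/24):109/16,(F:213/10,(H:37/3,M:-25/3):36/5):145/16):105/16,J:127/8):65/16,S:65/16)
total length: 1607/16

(((((B:19/4,Z:13/4):143/24,T:181/24):109/16,(F:213/10,(H:37/3,M:-25/3):36/5):145/16):105/16,J:127/8):65/16,S:65/16)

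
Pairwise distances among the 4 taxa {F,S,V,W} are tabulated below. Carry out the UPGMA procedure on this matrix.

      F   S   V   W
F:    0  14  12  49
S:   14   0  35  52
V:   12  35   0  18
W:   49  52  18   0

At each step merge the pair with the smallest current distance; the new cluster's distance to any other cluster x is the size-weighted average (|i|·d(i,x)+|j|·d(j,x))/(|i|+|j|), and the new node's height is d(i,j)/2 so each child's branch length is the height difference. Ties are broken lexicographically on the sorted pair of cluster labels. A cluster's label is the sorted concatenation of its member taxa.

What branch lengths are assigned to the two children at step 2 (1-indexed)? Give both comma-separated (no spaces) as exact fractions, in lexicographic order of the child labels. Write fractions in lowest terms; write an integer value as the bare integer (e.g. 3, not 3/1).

25/4,49/4

iteration 1: select F,V (d=12); attach at lengths (6, 6); label the merged cluster FV
  updated: d(FV,S)=49/2, d(FV,W)=67/2
iteration 2: select FV,S (d=49/2); attach at lengths (25/4, 49/4); label the merged cluster FSV
  updated: d(FSV,W)=119/3
iteration 3: select FSV,W (d=119/3); attach at lengths (91/12, 119/6); label the merged cluster FSVW
final tree: (((F:6,V:6):25/4,S:49/4):91/12,W:119/6)
total length: 695/12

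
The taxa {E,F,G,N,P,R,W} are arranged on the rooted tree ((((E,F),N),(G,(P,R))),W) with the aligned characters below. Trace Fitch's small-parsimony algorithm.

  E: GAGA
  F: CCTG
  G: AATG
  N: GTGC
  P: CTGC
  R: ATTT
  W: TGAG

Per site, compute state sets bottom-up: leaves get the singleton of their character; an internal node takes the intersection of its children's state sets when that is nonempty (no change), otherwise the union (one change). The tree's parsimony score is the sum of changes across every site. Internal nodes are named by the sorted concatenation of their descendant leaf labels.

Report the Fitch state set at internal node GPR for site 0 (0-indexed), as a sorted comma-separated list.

A

EF@0: {G} ∪ {C} = {C,G} (union, +1)
EFN@0: {C,G} ∩ {G} = {G} (intersection, +0)
PR@0: {C} ∪ {A} = {A,C} (union, +1)
GPR@0: {A} ∩ {A,C} = {A} (intersection, +0)
EFGNPR@0: {G} ∪ {A} = {A,G} (union, +1)
EFGNPRW@0: {A,G} ∪ {T} = {A,G,T} (union, +1)
EF@1: {A} ∪ {C} = {A,C} (union, +1)
EFN@1: {A,C} ∪ {T} = {A,C,T} (union, +1)
PR@1: {T} ∩ {T} = {T} (intersection, +0)
GPR@1: {A} ∪ {T} = {A,T} (union, +1)
EFGNPR@1: {A,C,T} ∩ {A,T} = {A,T} (intersection, +0)
EFGNPRW@1: {A,T} ∪ {G} = {A,G,T} (union, +1)
EF@2: {G} ∪ {T} = {G,T} (union, +1)
EFN@2: {G,T} ∩ {G} = {G} (intersection, +0)
PR@2: {G} ∪ {T} = {G,T} (union, +1)
GPR@2: {T} ∩ {G,T} = {T} (intersection, +0)
EFGNPR@2: {G} ∪ {T} = {G,T} (union, +1)
EFGNPRW@2: {G,T} ∪ {A} = {A,G,T} (union, +1)
EF@3: {A} ∪ {G} = {A,G} (union, +1)
EFN@3: {A,G} ∪ {C} = {A,C,G} (union, +1)
PR@3: {C} ∪ {T} = {C,T} (union, +1)
GPR@3: {G} ∪ {C,T} = {C,G,T} (union, +1)
EFGNPR@3: {A,C,G} ∩ {C,G,T} = {C,G} (intersection, +0)
EFGNPRW@3: {C,G} ∩ {G} = {G} (intersection, +0)
per-site changes: [4, 4, 4, 4]; total = 16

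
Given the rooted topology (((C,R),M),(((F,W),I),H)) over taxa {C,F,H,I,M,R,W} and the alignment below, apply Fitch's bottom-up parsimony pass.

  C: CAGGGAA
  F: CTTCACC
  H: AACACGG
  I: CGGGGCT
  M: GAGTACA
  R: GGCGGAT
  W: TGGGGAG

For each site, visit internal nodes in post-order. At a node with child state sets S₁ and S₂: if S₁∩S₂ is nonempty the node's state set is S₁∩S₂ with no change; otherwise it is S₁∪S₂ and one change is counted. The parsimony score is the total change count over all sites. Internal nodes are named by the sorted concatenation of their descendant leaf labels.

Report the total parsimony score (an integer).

23

CR@0: {C} ∪ {G} = {C,G} (union, +1)
CMR@0: {C,G} ∩ {G} = {G} (intersection, +0)
FW@0: {C} ∪ {T} = {C,T} (union, +1)
FIW@0: {C,T} ∩ {C} = {C} (intersection, +0)
FHIW@0: {C} ∪ {A} = {A,C} (union, +1)
CFHIMRW@0: {G} ∪ {A,C} = {A,C,G} (union, +1)
CR@1: {A} ∪ {G} = {A,G} (union, +1)
CMR@1: {A,G} ∩ {A} = {A} (intersection, +0)
FW@1: {T} ∪ {G} = {G,T} (union, +1)
FIW@1: {G,T} ∩ {G} = {G} (intersection, +0)
FHIW@1: {G} ∪ {A} = {A,G} (union, +1)
CFHIMRW@1: {A} ∩ {A,G} = {A} (intersection, +0)
CR@2: {G} ∪ {C} = {C,G} (union, +1)
CMR@2: {C,G} ∩ {G} = {G} (intersection, +0)
FW@2: {T} ∪ {G} = {G,T} (union, +1)
FIW@2: {G,T} ∩ {G} = {G} (intersection, +0)
FHIW@2: {G} ∪ {C} = {C,G} (union, +1)
CFHIMRW@2: {G} ∩ {C,G} = {G} (intersection, +0)
CR@3: {G} ∩ {G} = {G} (intersection, +0)
CMR@3: {G} ∪ {T} = {G,T} (union, +1)
FW@3: {C} ∪ {G} = {C,G} (union, +1)
FIW@3: {C,G} ∩ {G} = {G} (intersection, +0)
FHIW@3: {G} ∪ {A} = {A,G} (union, +1)
CFHIMRW@3: {G,T} ∩ {A,G} = {G} (intersection, +0)
CR@4: {G} ∩ {G} = {G} (intersection, +0)
CMR@4: {G} ∪ {A} = {A,G} (union, +1)
FW@4: {A} ∪ {G} = {A,G} (union, +1)
FIW@4: {A,G} ∩ {G} = {G} (intersection, +0)
FHIW@4: {G} ∪ {C} = {C,G} (union, +1)
CFHIMRW@4: {A,G} ∩ {C,G} = {G} (intersection, +0)
CR@5: {A} ∩ {A} = {A} (intersection, +0)
CMR@5: {A} ∪ {C} = {A,C} (union, +1)
FW@5: {C} ∪ {A} = {A,C} (union, +1)
FIW@5: {A,C} ∩ {C} = {C} (intersection, +0)
FHIW@5: {C} ∪ {G} = {C,G} (union, +1)
CFHIMRW@5: {A,C} ∩ {C,G} = {C} (intersection, +0)
CR@6: {A} ∪ {T} = {A,T} (union, +1)
CMR@6: {A,T} ∩ {A} = {A} (intersection, +0)
FW@6: {C} ∪ {G} = {C,G} (union, +1)
FIW@6: {C,G} ∪ {T} = {C,G,T} (union, +1)
FHIW@6: {C,G,T} ∩ {G} = {G} (intersection, +0)
CFHIMRW@6: {A} ∪ {G} = {A,G} (union, +1)
per-site changes: [4, 3, 3, 3, 3, 3, 4]; total = 23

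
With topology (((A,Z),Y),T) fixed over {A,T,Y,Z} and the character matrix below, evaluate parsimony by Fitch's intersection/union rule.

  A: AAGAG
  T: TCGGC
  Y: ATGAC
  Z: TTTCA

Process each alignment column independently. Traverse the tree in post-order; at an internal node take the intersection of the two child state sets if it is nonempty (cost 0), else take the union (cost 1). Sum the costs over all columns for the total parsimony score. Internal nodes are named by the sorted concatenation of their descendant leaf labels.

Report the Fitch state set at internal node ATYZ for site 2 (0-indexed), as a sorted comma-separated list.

[col 0] AZ: children A:{A}, Z:{T} ∪→ {A,T}; cost 1
[col 0] AYZ: children AZ:{A,T}, Y:{A} ∩→ {A}; cost 0
[col 0] ATYZ: children AYZ:{A}, T:{T} ∪→ {A,T}; cost 1
[col 1] AZ: children A:{A}, Z:{T} ∪→ {A,T}; cost 1
[col 1] AYZ: children AZ:{A,T}, Y:{T} ∩→ {T}; cost 0
[col 1] ATYZ: children AYZ:{T}, T:{C} ∪→ {C,T}; cost 1
[col 2] AZ: children A:{G}, Z:{T} ∪→ {G,T}; cost 1
[col 2] AYZ: children AZ:{G,T}, Y:{G} ∩→ {G}; cost 0
[col 2] ATYZ: children AYZ:{G}, T:{G} ∩→ {G}; cost 0
[col 3] AZ: children A:{A}, Z:{C} ∪→ {A,C}; cost 1
[col 3] AYZ: children AZ:{A,C}, Y:{A} ∩→ {A}; cost 0
[col 3] ATYZ: children AYZ:{A}, T:{G} ∪→ {A,G}; cost 1
[col 4] AZ: children A:{G}, Z:{A} ∪→ {A,G}; cost 1
[col 4] AYZ: children AZ:{A,G}, Y:{C} ∪→ {A,C,G}; cost 1
[col 4] ATYZ: children AYZ:{A,C,G}, T:{C} ∩→ {C}; cost 0
per-site changes: [2, 2, 1, 2, 2]; total = 9

G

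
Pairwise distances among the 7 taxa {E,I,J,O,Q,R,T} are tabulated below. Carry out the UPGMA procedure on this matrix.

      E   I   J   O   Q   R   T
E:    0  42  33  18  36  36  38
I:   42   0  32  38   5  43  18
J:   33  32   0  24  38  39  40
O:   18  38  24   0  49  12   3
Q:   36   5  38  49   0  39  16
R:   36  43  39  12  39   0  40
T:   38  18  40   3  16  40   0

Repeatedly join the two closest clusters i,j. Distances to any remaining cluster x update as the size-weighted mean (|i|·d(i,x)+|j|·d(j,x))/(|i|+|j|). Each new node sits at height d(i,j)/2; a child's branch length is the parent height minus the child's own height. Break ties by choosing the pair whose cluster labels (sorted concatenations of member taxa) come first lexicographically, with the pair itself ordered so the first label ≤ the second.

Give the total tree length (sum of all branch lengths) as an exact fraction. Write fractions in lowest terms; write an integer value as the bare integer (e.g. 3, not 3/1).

1. join O+T (d=3) ⇒ OT; edges |O|=3/2, |T|=3/2
  updated: d(E,OT)=28, d(I,OT)=28, d(J,OT)=32, d(OT,Q)=65/2, d(OT,R)=26
2. join I+Q (d=5) ⇒ IQ; edges |I|=5/2, |Q|=5/2
  updated: d(E,IQ)=39, d(IQ,J)=35, d(IQ,OT)=121/4, d(IQ,R)=41
3. join OT+R (d=26) ⇒ ORT; edges |OT|=23/2, |R|=13
  updated: d(E,ORT)=92/3, d(IQ,ORT)=203/6, d(J,ORT)=103/3
4. join E+ORT (d=92/3) ⇒ EORT; edges |E|=46/3, |ORT|=7/3
  updated: d(EORT,IQ)=281/8, d(EORT,J)=34
5. join EORT+J (d=34) ⇒ EJORT; edges |EORT|=5/3, |J|=17
  updated: d(EJORT,IQ)=351/10
6. join EJORT+IQ (d=351/10) ⇒ EIJOQRT; edges |EJORT|=11/20, |IQ|=301/20
final tree: (((E:46/3,((O:3/2,T:3/2):23/2,R:13):7/3):5/3,J:17):11/20,(I:5/2,Q:5/2):301/20)
total length: 2533/30

2533/30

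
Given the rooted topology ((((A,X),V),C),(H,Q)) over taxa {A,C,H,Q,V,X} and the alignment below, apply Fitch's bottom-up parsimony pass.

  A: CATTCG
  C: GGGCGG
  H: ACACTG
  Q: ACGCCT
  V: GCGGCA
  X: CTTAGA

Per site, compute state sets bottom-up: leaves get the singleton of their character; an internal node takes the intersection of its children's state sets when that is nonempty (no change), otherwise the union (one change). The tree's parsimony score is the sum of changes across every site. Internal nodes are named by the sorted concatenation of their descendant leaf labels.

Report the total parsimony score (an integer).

AX@0: {C} ∩ {C} = {C} (intersection, +0)
AVX@0: {C} ∪ {G} = {C,G} (union, +1)
ACVX@0: {C,G} ∩ {G} = {G} (intersection, +0)
HQ@0: {A} ∩ {A} = {A} (intersection, +0)
ACHQVX@0: {G} ∪ {A} = {A,G} (union, +1)
AX@1: {A} ∪ {T} = {A,T} (union, +1)
AVX@1: {A,T} ∪ {C} = {A,C,T} (union, +1)
ACVX@1: {A,C,T} ∪ {G} = {A,C,G,T} (union, +1)
HQ@1: {C} ∩ {C} = {C} (intersection, +0)
ACHQVX@1: {A,C,G,T} ∩ {C} = {C} (intersection, +0)
AX@2: {T} ∩ {T} = {T} (intersection, +0)
AVX@2: {T} ∪ {G} = {G,T} (union, +1)
ACVX@2: {G,T} ∩ {G} = {G} (intersection, +0)
HQ@2: {A} ∪ {G} = {A,G} (union, +1)
ACHQVX@2: {G} ∩ {A,G} = {G} (intersection, +0)
AX@3: {T} ∪ {A} = {A,T} (union, +1)
AVX@3: {A,T} ∪ {G} = {A,G,T} (union, +1)
ACVX@3: {A,G,T} ∪ {C} = {A,C,G,T} (union, +1)
HQ@3: {C} ∩ {C} = {C} (intersection, +0)
ACHQVX@3: {A,C,G,T} ∩ {C} = {C} (intersection, +0)
AX@4: {C} ∪ {G} = {C,G} (union, +1)
AVX@4: {C,G} ∩ {C} = {C} (intersection, +0)
ACVX@4: {C} ∪ {G} = {C,G} (union, +1)
HQ@4: {T} ∪ {C} = {C,T} (union, +1)
ACHQVX@4: {C,G} ∩ {C,T} = {C} (intersection, +0)
AX@5: {G} ∪ {A} = {A,G} (union, +1)
AVX@5: {A,G} ∩ {A} = {A} (intersection, +0)
ACVX@5: {A} ∪ {G} = {A,G} (union, +1)
HQ@5: {G} ∪ {T} = {G,T} (union, +1)
ACHQVX@5: {A,G} ∩ {G,T} = {G} (intersection, +0)
per-site changes: [2, 3, 2, 3, 3, 3]; total = 16

16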